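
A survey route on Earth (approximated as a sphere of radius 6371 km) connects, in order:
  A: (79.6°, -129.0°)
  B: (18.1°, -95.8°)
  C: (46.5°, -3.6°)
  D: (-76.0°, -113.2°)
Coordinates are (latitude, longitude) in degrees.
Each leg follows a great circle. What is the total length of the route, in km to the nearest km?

31268 km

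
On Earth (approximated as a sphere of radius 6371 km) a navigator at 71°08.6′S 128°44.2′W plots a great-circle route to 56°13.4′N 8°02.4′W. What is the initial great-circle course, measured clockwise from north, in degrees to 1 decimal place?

Δλ = 120.697° = 2.1066 rad.
y = sin Δλ · cos φ₂ = (0.8599)(0.5560) = 0.4781
x = cos φ₁ sin φ₂ − sin φ₁ cos φ₂ cos Δλ = (0.3232)(0.8312) − (-0.9463)(0.5560)(-0.5105) = 0.0001
θ = atan2(y, x) = 89.99°, so the bearing is 90.0°.

90.0°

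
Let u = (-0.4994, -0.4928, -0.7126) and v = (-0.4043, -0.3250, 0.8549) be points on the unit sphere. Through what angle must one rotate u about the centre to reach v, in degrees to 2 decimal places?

104.31°

u·v = -0.2471; |u| = 1.0000, |v| = 1.0000.
cos θ = (u·v)/(|u||v|) = -0.2471, so θ = 104.31°.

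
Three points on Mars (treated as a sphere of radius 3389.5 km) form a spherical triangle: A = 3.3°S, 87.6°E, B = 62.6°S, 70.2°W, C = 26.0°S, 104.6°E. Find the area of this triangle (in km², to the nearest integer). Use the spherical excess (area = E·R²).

Side lengths (central angles): a = 1.5935, b = 0.4879, c = 1.9544 rad; semiperimeter s = 2.0179.
By l'Huilier's theorem, tan(E/4) = √[tan(s/2) tan((s−a)/2) tan((s−b)/2) tan((s−c)/2)], giving spherical excess E = 0.4072 rad.
Area = E·R² = 0.4072 × (3389.5)² ≈ 4678015 km².

4678015 km²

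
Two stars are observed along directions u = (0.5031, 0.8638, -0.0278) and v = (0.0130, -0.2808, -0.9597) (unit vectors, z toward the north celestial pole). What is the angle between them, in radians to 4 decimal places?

u·v = -0.2093; |u| = 1.0000, |v| = 1.0000.
cos θ = (u·v)/(|u||v|) = -0.2093, so θ = 1.7817 rad.

1.7817 rad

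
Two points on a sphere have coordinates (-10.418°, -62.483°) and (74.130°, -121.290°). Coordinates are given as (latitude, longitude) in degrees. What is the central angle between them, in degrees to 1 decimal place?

In radians: φ₁ = -0.1818, φ₂ = 1.2938, Δλ = -58.807° = -1.0264 rad.
cos c = sin φ₁ sin φ₂ + cos φ₁ cos φ₂ cos Δλ = (-0.1808)(0.9619) + (0.9835)(0.2735)(0.5179) = -0.03464,
so c = arccos(-0.03464) = 1.60545 rad.
So the angular separation is 92.0°.

92.0°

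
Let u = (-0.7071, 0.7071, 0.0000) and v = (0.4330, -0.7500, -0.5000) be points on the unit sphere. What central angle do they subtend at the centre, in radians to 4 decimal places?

u·v = -0.8365; |u| = 1.0000, |v| = 1.0000.
cos θ = (u·v)/(|u||v|) = -0.8365, so θ = 2.5617 rad.

2.5617 rad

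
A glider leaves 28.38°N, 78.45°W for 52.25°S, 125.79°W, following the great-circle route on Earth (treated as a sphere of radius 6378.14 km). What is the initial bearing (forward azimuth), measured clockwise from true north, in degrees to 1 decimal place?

206.8°

Δλ = -47.340° = -0.8262 rad.
y = sin Δλ · cos φ₂ = (-0.7354)(0.6122) = -0.4502
x = cos φ₁ sin φ₂ − sin φ₁ cos φ₂ cos Δλ = (0.8798)(-0.7907) − (0.4753)(0.6122)(0.6776) = -0.8929
θ = atan2(y, x) = -153.24°; adding 360° gives 206.8°.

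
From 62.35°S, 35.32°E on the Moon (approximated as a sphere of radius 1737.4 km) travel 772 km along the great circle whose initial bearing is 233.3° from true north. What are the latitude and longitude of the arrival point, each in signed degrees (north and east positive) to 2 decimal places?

Angular distance δ = d/R = 772/1737.4 = 0.44434 rad; initial bearing θ = 4.0719 rad.
sin φ₂ = sin φ₁ cos δ + cos φ₁ sin δ cos θ = (-0.8858)(0.9029) + (0.4641)(0.4299)(-0.5976) = -0.9190, so φ₂ = -66.78°.
Δλ = atan2(sin θ sin δ cos φ₁, cos δ − sin φ₁ sin φ₂) = atan2(-0.1599, 0.0888) = -60.949°.
λ₂ = 35.320° − 60.949° = -25.63°.

-66.78°, -25.63°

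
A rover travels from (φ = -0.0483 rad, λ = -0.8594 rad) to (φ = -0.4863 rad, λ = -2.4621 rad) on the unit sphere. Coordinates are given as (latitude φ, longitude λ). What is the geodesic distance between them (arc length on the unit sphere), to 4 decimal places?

In radians: φ₁ = -0.0483, φ₂ = -0.4863, Δλ = -91.828° = -1.6027 rad.
Haversine: a = sin²(Δφ/2) + cos φ₁ cos φ₂ sin²(Δλ/2) = 0.0472 + (0.9988)(0.8841)(0.5159) = 0.50280.
Central angle c = 2·arcsin(√a) = 1.57640 rad.
On the unit sphere the arc length equals the central angle: 1.5764.

1.5764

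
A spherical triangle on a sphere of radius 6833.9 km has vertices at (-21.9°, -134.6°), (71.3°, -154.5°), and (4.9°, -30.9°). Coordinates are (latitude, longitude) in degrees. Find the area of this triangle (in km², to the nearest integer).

95914874 km²

Side lengths (central angles): a = 1.6668, b = 1.8243, c = 1.6444 rad; semiperimeter s = 2.5678.
By l'Huilier's theorem, tan(E/4) = √[tan(s/2) tan((s−a)/2) tan((s−b)/2) tan((s−c)/2)], giving spherical excess E = 2.0538 rad.
Area = E·R² = 2.0538 × (6833.9)² ≈ 95914874 km².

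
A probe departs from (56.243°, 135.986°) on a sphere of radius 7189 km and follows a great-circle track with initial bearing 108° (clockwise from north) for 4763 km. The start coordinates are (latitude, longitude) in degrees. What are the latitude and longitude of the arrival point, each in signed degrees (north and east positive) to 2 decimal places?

Angular distance δ = d/R = 4763/7189 = 0.66254 rad; initial bearing θ = 1.8850 rad.
sin φ₂ = sin φ₁ cos δ + cos φ₁ sin δ cos θ = (0.8314)(0.7884) + (0.5557)(0.6151)(-0.3090) = 0.5499, so φ₂ = 33.36°.
Δλ = atan2(sin θ sin δ cos φ₁, cos δ − sin φ₁ sin φ₂) = atan2(0.3251, 0.3313) = 44.460°.
λ₂ = 135.986° + 44.460° = 180.45° → -179.55° after wrapping to (−180°, 180°].

33.36°, -179.55°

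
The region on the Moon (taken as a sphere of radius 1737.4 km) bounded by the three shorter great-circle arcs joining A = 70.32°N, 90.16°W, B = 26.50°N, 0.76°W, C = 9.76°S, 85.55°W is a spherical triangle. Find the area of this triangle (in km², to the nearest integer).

Side lengths (central angles): a = 1.5663, b = 1.3987, c = 1.1337 rad; semiperimeter s = 2.0494.
By l'Huilier's theorem, tan(E/4) = √[tan(s/2) tan((s−a)/2) tan((s−b)/2) tan((s−c)/2)], giving spherical excess E = 1.0158 rad.
Area = E·R² = 1.0158 × (1737.4)² ≈ 3066383 km².

3066383 km²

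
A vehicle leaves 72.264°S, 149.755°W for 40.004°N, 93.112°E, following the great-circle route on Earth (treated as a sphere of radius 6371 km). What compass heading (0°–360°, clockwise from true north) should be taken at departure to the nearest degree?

259°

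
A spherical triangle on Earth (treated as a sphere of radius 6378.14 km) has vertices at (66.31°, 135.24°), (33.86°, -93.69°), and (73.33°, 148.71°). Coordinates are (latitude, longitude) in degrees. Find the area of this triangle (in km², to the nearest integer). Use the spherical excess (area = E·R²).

Side lengths (central angles): a = 1.1336, b = 0.1462, c = 1.2755 rad; semiperimeter s = 1.2777.
By l'Huilier's theorem, tan(E/4) = √[tan(s/2) tan((s−a)/2) tan((s−b)/2) tan((s−c)/2)], giving spherical excess E = 0.0242 rad.
Area = E·R² = 0.0242 × (6378.14)² ≈ 983841 km².

983841 km²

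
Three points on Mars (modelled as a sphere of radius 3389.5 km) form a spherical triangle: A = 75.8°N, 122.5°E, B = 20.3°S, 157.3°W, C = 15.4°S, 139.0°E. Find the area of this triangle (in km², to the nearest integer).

Side lengths (central angles): a = 1.0555, b = 1.6015, c = 1.8725 rad; semiperimeter s = 2.2648.
By l'Huilier's theorem, tan(E/4) = √[tan(s/2) tan((s−a)/2) tan((s−b)/2) tan((s−c)/2)], giving spherical excess E = 1.2299 rad.
Area = E·R² = 1.2299 × (3389.5)² ≈ 14129465 km².

14129465 km²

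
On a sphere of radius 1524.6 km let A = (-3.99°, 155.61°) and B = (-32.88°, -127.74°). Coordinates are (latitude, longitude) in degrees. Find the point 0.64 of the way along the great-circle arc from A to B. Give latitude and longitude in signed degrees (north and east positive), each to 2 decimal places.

The central angle between A and B is δ = 1.3375 rad.
With f = 0.64, the slerp weights are sin((1−f)δ)/sin δ = 0.4760 and sin(fδ)/sin δ = 0.7762.
Weighted sum of the unit vectors: (0.4760)·(-0.9085,0.4119,-0.0696) + (0.7762)·(-0.5140,-0.6641,-0.5429) = (-0.8315, -0.3194, -0.4545).
Converting back: φ = atan2(z, √(x²+y²)) = -27.03°, λ = atan2(y, x) = -158.98°.

-27.03°, -158.98°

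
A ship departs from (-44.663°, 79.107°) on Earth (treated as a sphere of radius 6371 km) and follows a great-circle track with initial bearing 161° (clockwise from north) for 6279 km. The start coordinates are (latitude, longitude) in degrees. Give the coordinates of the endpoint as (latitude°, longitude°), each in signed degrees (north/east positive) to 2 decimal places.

-71.60°, -160.19°

Angular distance δ = d/R = 6279/6371 = 0.98556 rad; initial bearing θ = 2.8100 rad.
sin φ₂ = sin φ₁ cos δ + cos φ₁ sin δ cos θ = (-0.7029)(0.5524) + (0.7113)(0.8336)(-0.9455) = -0.9489, so φ₂ = -71.60°.
Δλ = atan2(sin θ sin δ cos φ₁, cos δ − sin φ₁ sin φ₂) = atan2(0.1930, -0.1146) = 120.700°.
λ₂ = 79.107° + 120.700° = 199.81° → -160.19° after wrapping to (−180°, 180°].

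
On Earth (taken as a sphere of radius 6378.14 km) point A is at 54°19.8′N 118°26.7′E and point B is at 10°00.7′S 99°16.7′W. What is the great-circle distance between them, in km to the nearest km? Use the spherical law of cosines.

14087 km

In radians: φ₁ = 0.9482, φ₂ = -0.1747, Δλ = 142.277° = 2.4832 rad.
cos c = sin φ₁ sin φ₂ + cos φ₁ cos φ₂ cos Δλ = (0.8124)(-0.1738) + (0.5831)(0.9848)(-0.7910) = -0.59544,
so c = arccos(-0.59544) = 2.20861 rad.
Distance = R·c = 6378.14 × 2.2086 ≈ 14087 km.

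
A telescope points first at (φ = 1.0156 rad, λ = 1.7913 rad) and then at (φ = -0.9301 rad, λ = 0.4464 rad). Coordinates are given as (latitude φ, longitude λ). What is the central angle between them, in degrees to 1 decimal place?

127.6°

Let φ₁ = 1.0156 rad, φ₂ = -0.9301 rad, and Δλ = -1.3449 rad.
Haversine: a = sin²(Δφ/2) + cos φ₁ cos φ₂ sin²(Δλ/2) = 0.6831 + (0.5271)(0.5978)(0.3880) = 0.80535.
Central angle c = 2·arcsin(√a) = 2.22773 rad.
So the angular separation is 127.6°.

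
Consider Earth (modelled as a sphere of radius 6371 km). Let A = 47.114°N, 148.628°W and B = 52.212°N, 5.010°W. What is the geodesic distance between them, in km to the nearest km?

8442 km

Let φ₁ = 0.8223 rad, φ₂ = 0.9113 rad, and Δλ = 2.5066 rad.
cos c = sin φ₁ sin φ₂ + cos φ₁ cos φ₂ cos Δλ = (0.7327)(0.7903) + (0.6805)(0.6127)(-0.8051) = 0.24333,
so c = arccos(0.24333) = 1.32500 rad.
Distance = R·c = 6371 × 1.3250 ≈ 8442 km.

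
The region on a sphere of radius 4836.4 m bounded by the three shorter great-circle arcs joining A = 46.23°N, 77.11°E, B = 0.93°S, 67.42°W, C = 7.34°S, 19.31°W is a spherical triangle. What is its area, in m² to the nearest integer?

Side lengths (central angles): a = 0.8443, b = 1.7406, c = 2.1834 rad; semiperimeter s = 2.3842.
By l'Huilier's theorem, tan(E/4) = √[tan(s/2) tan((s−a)/2) tan((s−b)/2) tan((s−c)/2)], giving spherical excess E = 1.1143 rad.
Area = E·R² = 1.1143 × (4836.4)² ≈ 26065230 m².

26065230 m²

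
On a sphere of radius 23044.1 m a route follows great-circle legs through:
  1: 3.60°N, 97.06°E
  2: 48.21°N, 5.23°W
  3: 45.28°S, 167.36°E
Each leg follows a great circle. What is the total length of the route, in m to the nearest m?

Leg 1→2: central angle 1.6657 rad, distance 38384.4 m.
Leg 2→3: central angle 3.0393 rad, distance 70038.8 m.
Total: 38384.4 + 70038.8 ≈ 108423 m.

108423 m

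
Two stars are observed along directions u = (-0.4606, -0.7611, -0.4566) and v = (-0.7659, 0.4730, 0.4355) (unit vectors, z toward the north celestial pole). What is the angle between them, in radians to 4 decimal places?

u·v = -0.2061; |u| = 1.0000, |v| = 1.0000.
cos θ = (u·v)/(|u||v|) = -0.2061, so θ = 1.7784 rad.

1.7784 rad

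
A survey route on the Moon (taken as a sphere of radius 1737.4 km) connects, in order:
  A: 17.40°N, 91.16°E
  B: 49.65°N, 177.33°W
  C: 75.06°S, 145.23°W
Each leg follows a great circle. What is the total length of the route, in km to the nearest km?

Leg A→B: central angle 1.3576 rad, distance 2358.6 km.
Leg B→C: central angle 2.2080 rad, distance 3836.2 km.
Total: 2358.6 + 3836.2 ≈ 6195 km.

6195 km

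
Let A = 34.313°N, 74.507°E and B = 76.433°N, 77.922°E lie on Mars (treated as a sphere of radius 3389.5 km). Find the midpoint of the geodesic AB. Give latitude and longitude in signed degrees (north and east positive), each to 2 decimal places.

55.38°, 75.26°

Central angle δ = 0.7356 rad. Interpolating on the sphere with fraction f = 0.5:
P = [sin((1−f)δ)·A + sin(fδ)·B] / sin δ = 0.5358·A + 0.5358·B in Cartesian coordinates,
giving P = (0.1445, 0.5494, 0.8229), i.e. latitude 55.38°, longitude 75.26°.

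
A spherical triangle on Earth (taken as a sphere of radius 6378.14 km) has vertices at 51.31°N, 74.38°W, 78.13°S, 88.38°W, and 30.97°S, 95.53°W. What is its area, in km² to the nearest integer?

13489799 km²

Side lengths (central angles): a = 0.8250, b = 1.4724, c = 2.2641 rad; semiperimeter s = 2.2807.
By l'Huilier's theorem, tan(E/4) = √[tan(s/2) tan((s−a)/2) tan((s−b)/2) tan((s−c)/2)], giving spherical excess E = 0.3316 rad.
Area = E·R² = 0.3316 × (6378.14)² ≈ 13489799 km².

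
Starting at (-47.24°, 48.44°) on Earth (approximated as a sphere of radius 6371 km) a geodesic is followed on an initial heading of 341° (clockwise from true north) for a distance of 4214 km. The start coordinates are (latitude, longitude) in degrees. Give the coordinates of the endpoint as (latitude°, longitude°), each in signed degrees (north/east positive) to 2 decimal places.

-10.66°, 36.70°

Angular distance δ = d/R = 4214/6371 = 0.66143 rad; initial bearing θ = 5.9516 rad.
sin φ₂ = sin φ₁ cos δ + cos φ₁ sin δ cos θ = (-0.7342)(0.7891) + (0.6789)(0.6142)(0.9455) = -0.1851, so φ₂ = -10.66°.
Δλ = atan2(sin θ sin δ cos φ₁, cos δ − sin φ₁ sin φ₂) = atan2(-0.1358, 0.6532) = -11.741°.
λ₂ = 48.440° − 11.741° = 36.70°.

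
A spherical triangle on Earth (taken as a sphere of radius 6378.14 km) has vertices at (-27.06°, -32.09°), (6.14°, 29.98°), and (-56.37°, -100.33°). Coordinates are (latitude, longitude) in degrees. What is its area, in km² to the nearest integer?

Side lengths (central angles): a = 2.0323, b = 0.9745, c = 1.1960 rad; semiperimeter s = 2.1014.
By l'Huilier's theorem, tan(E/4) = √[tan(s/2) tan((s−a)/2) tan((s−b)/2) tan((s−c)/2)], giving spherical excess E = 0.5413 rad.
Area = E·R² = 0.5413 × (6378.14)² ≈ 22022329 km².

22022329 km²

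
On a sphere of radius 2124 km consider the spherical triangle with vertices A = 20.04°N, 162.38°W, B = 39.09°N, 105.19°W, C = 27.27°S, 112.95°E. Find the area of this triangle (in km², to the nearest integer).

1247714 km²

Side lengths (central angles): a = 2.5526, b = 1.6503, c = 0.9133 rad; semiperimeter s = 2.5581.
By l'Huilier's theorem, tan(E/4) = √[tan(s/2) tan((s−a)/2) tan((s−b)/2) tan((s−c)/2)], giving spherical excess E = 0.2766 rad.
Area = E·R² = 0.2766 × (2124)² ≈ 1247714 km².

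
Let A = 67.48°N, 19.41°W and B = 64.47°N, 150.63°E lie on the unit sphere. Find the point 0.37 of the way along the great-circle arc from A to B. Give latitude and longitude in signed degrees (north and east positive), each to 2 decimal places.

The central angle between A and B is δ = 0.8353 rad.
With f = 0.37, the slerp weights are sin((1−f)δ)/sin δ = 0.6774 and sin(fδ)/sin δ = 0.4102.
Weighted sum of the unit vectors: (0.6774)·(0.3612,-0.1273,0.9237) + (0.4102)·(-0.3756,0.2114,0.9024) = (0.0906, 0.0005, 0.9959).
Converting back: φ = atan2(z, √(x²+y²)) = 84.80°, λ = atan2(y, x) = 0.31°.

84.80°, 0.31°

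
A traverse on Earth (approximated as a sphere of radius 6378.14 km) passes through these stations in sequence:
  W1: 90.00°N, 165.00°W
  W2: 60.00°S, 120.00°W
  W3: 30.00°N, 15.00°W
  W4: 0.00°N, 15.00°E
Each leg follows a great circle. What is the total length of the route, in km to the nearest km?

35003 km

Leg W1→W2: central angle 2.6180 rad, distance 16697.9 km.
Leg W2→W3: central angle 2.1473 rad, distance 13695.7 km.
Leg W3→W4: central angle 0.7227 rad, distance 4609.7 km.
Total: 16697.9 + 13695.7 + 4609.7 ≈ 35003 km.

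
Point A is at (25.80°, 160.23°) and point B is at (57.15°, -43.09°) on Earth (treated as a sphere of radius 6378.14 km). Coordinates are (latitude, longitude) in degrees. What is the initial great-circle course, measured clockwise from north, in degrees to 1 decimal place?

Δλ = 156.680° = 2.7346 rad.
y = sin Δλ · cos φ₂ = (0.3959)(0.5424) = 0.2147
x = cos φ₁ sin φ₂ − sin φ₁ cos φ₂ cos Δλ = (0.9003)(0.8401) − (0.4352)(0.5424)(-0.9183) = 0.9732
θ = atan2(y, x) = 12.44°, so the bearing is 12.4°.

12.4°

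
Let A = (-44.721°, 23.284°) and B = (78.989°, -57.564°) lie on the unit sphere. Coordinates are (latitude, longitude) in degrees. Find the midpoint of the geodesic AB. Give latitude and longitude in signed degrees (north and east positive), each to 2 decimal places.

19.98°, 9.01°

Central angle δ = 2.3038 rad. Interpolating on the sphere with fraction f = 0.5:
P = [sin((1−f)δ)·A + sin(fδ)·B] / sin δ = 1.2293·A + 1.2293·B in Cartesian coordinates,
giving P = (0.9282, 0.1471, 0.3417), i.e. latitude 19.98°, longitude 9.01°.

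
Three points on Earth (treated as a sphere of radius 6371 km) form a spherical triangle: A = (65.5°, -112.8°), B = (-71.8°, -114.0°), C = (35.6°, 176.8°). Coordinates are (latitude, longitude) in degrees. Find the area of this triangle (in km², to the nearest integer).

Side lengths (central angles): a = 2.0520, b = 0.8726, c = 2.3964 rad; semiperimeter s = 2.6605.
By l'Huilier's theorem, tan(E/4) = √[tan(s/2) tan((s−a)/2) tan((s−b)/2) tan((s−c)/2)], giving spherical excess E = 1.7246 rad.
Area = E·R² = 1.7246 × (6371)² ≈ 70000739 km².

70000739 km²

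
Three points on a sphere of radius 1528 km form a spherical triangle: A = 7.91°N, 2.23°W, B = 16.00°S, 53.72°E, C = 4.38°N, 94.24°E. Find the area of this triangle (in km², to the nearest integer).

Side lengths (central angles): a = 0.7848, b = 1.6717, c = 1.0528 rad; semiperimeter s = 1.7546.
By l'Huilier's theorem, tan(E/4) = √[tan(s/2) tan((s−a)/2) tan((s−b)/2) tan((s−c)/2)], giving spherical excess E = 0.3912 rad.
Area = E·R² = 0.3912 × (1528)² ≈ 913288 km².

913288 km²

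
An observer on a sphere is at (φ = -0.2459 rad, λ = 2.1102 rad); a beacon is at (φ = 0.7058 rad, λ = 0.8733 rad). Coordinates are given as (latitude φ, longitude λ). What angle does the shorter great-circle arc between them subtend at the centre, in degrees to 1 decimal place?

Let φ₁ = -0.2459 rad, φ₂ = 0.7058 rad, and Δλ = -1.2369 rad.
cos c = sin φ₁ sin φ₂ + cos φ₁ cos φ₂ cos Δλ = (-0.2434)(0.6486) + (0.9699)(0.7611)(0.3277) = 0.08403,
so c = arccos(0.08403) = 1.48667 rad.
So the angular separation is 85.2°.

85.2°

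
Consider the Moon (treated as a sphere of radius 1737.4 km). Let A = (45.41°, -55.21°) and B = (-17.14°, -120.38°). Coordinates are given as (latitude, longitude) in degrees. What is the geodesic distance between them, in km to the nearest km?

2604 km

Let φ₁ = 0.7926 rad, φ₂ = -0.2991 rad, and Δλ = -1.1374 rad.
Haversine: a = sin²(Δφ/2) + cos φ₁ cos φ₂ sin²(Δλ/2) = 0.2695 + (0.7020)(0.9556)(0.2900) = 0.46408.
Central angle c = 2·arcsin(√a) = 1.49890 rad.
Distance = R·c = 1737.4 × 1.4989 ≈ 2604 km.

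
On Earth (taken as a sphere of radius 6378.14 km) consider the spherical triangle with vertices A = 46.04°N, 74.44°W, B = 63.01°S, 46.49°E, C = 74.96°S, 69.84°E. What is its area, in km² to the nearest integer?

31841914 km²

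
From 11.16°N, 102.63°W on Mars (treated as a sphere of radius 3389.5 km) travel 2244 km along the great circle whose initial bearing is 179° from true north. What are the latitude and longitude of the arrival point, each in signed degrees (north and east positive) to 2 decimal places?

Angular distance δ = d/R = 2244/3389.5 = 0.66204 rad; initial bearing θ = 3.1241 rad.
sin φ₂ = sin φ₁ cos δ + cos φ₁ sin δ cos θ = (0.1935)(0.7887) + (0.9811)(0.6147)(-0.9998) = -0.4504, so φ₂ = -26.77°.
Δλ = atan2(sin θ sin δ cos φ₁, cos δ − sin φ₁ sin φ₂) = atan2(0.0105, 0.8759) = 0.688°.
λ₂ = -102.630° + 0.688° = -101.94°.

-26.77°, -101.94°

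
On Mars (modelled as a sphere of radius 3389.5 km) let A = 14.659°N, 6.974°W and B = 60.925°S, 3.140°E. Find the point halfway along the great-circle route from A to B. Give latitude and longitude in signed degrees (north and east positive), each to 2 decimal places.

-23.20°, -3.60°

Central angle δ = 1.3267 rad. Interpolating on the sphere with fraction f = 0.5:
P = [sin((1−f)δ)·A + sin(fδ)·B] / sin δ = 0.6346·A + 0.6346·B in Cartesian coordinates,
giving P = (0.9173, -0.0577, -0.3940), i.e. latitude -23.20°, longitude -3.60°.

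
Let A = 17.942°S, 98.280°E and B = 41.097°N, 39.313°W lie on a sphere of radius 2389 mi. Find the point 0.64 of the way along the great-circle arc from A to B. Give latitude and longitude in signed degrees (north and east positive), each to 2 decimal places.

38.39°, 26.35°

Central angle δ = 2.3919 rad. Interpolating on the sphere with fraction f = 0.64:
P = [sin((1−f)δ)·A + sin(fδ)·B] / sin δ = 1.1131·A + 1.4663·B in Cartesian coordinates,
giving P = (0.7024, 0.3479, 0.6209), i.e. latitude 38.39°, longitude 26.35°.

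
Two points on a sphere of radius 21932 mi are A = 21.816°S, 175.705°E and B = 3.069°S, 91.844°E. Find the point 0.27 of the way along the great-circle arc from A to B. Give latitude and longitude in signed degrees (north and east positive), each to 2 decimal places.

-20.31°, 151.67°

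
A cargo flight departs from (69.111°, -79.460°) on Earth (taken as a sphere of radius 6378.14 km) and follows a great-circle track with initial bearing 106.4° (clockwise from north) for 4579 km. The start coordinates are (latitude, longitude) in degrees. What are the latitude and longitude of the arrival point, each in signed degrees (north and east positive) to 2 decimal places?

39.60°, -24.47°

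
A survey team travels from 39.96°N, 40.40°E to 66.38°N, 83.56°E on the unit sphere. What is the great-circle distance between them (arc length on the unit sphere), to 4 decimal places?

0.6224

Let φ₁ = 0.6974 rad, φ₂ = 1.1585 rad, and Δλ = 0.7533 rad.
cos c = sin φ₁ sin φ₂ + cos φ₁ cos φ₂ cos Δλ = (0.6423)(0.9162) + (0.7665)(0.4007)(0.7294) = 0.81247,
so c = arccos(0.81247) = 0.62243 rad.
On the unit sphere the arc length equals the central angle: 0.6224.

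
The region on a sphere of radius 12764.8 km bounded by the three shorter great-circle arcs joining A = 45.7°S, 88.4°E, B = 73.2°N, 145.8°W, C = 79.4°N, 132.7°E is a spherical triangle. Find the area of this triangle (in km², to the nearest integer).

67751876 km²

Side lengths (central angles): a = 0.3212, b = 2.2288, c = 2.5035 rad; semiperimeter s = 2.5268.
By l'Huilier's theorem, tan(E/4) = √[tan(s/2) tan((s−a)/2) tan((s−b)/2) tan((s−c)/2)], giving spherical excess E = 0.4158 rad.
Area = E·R² = 0.4158 × (12764.8)² ≈ 67751876 km².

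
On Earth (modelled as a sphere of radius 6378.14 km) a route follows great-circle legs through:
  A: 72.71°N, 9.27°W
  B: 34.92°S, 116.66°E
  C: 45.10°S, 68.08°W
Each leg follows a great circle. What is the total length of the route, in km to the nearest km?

25989 km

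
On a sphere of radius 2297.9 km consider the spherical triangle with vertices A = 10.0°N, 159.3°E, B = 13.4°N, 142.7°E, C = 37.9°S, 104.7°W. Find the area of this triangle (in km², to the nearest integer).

Side lengths (central angles): a = 2.0234, b = 1.7598, c = 0.2898 rad; semiperimeter s = 2.0365.
By l'Huilier's theorem, tan(E/4) = √[tan(s/2) tan((s−a)/2) tan((s−b)/2) tan((s−c)/2)], giving spherical excess E = 0.1678 rad.
Area = E·R² = 0.1678 × (2297.9)² ≈ 885794 km².

885794 km²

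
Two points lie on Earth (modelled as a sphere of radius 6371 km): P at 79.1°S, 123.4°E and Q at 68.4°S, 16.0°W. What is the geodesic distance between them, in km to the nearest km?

3410 km

In radians: φ₁ = -1.3806, φ₂ = -1.1938, Δλ = -139.400° = -2.4330 rad.
cos c = sin φ₁ sin φ₂ + cos φ₁ cos φ₂ cos Δλ = (-0.9820)(-0.9298) + (0.1891)(0.3681)(-0.7593) = 0.86015,
so c = arccos(0.86015) = 0.53524 rad.
Distance = R·c = 6371 × 0.5352 ≈ 3410 km.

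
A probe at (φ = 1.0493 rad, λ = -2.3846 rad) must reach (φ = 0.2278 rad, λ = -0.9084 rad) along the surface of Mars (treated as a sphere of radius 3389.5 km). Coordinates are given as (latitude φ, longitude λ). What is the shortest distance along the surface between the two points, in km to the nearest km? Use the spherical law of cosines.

With latitudes φ₁ = 60.120°, φ₂ = 13.052° and longitude difference Δλ = 84.580°:
cos c = sin φ₁ sin φ₂ + cos φ₁ cos φ₂ cos Δλ = (0.8671)(0.2258) + (0.4982)(0.9742)(0.0945) = 0.24166,
so c = arccos(0.24166) = 1.32672 rad.
Distance = R·c = 3389.5 × 1.3267 ≈ 4497 km.

4497 km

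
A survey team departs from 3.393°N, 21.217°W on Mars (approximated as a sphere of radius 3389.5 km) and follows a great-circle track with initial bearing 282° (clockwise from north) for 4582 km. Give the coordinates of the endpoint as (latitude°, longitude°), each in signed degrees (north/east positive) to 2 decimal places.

Angular distance δ = d/R = 4582/3389.5 = 1.35182 rad; initial bearing θ = 4.9218 rad.
sin φ₂ = sin φ₁ cos δ + cos φ₁ sin δ cos θ = (0.0592)(0.2172) + (0.9982)(0.9761)(0.2079) = 0.2154, so φ₂ = 12.44°.
Δλ = atan2(sin θ sin δ cos φ₁, cos δ − sin φ₁ sin φ₂) = atan2(-0.9531, 0.2045) = -77.892°.
λ₂ = -21.217° − 77.892° = -99.11°.

12.44°, -99.11°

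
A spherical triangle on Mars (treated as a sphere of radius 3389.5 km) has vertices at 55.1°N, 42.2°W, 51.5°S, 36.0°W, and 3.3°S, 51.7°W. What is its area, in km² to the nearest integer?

Side lengths (central angles): a = 0.8719, b = 1.0284, c = 1.8627 rad; semiperimeter s = 1.8815.
By l'Huilier's theorem, tan(E/4) = √[tan(s/2) tan((s−a)/2) tan((s−b)/2) tan((s−c)/2)], giving spherical excess E = 0.2276 rad.
Area = E·R² = 0.2276 × (3389.5)² ≈ 2614775 km².

2614775 km²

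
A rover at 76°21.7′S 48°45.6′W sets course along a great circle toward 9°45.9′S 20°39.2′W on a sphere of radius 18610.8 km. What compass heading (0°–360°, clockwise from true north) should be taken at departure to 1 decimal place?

With φ₁ = -1.3328, φ₂ = -0.1704, Δλ = 0.4906 rad, the forward-azimuth formula gives
θ = atan2( sin Δλ cos φ₂ , cos φ₁ sin φ₂ − sin φ₁ cos φ₂ cos Δλ ) = atan2(0.4643, 0.8048) = 29.98°.
So the initial bearing is 30.0°.

30.0°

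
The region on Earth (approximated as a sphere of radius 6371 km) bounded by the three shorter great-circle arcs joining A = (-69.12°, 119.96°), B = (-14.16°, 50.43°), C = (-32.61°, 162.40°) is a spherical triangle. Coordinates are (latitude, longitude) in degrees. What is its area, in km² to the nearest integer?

Side lengths (central angles): a = 1.7454, b = 0.7596, c = 1.2138 rad; semiperimeter s = 1.8594.
By l'Huilier's theorem, tan(E/4) = √[tan(s/2) tan((s−a)/2) tan((s−b)/2) tan((s−c)/2)], giving spherical excess E = 0.4983 rad.
Area = E·R² = 0.4983 × (6371)² ≈ 20227359 km².

20227359 km²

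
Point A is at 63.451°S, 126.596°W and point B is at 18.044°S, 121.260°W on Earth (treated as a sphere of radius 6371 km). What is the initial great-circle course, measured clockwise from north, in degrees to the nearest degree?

7°

With φ₁ = -1.1074, φ₂ = -0.3149, Δλ = 0.0931 rad, the forward-azimuth formula gives
θ = atan2( sin Δλ cos φ₂ , cos φ₁ sin φ₂ − sin φ₁ cos φ₂ cos Δλ ) = atan2(0.0884, 0.7084) = 7.11°.
So the initial bearing is 7°.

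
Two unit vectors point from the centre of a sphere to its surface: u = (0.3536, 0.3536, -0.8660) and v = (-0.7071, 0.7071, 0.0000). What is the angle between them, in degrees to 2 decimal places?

90.00°

u·v = 0.0000; |u| = 1.0000, |v| = 1.0000.
cos θ = (u·v)/(|u||v|) = 0.0000, so θ = 90.00°.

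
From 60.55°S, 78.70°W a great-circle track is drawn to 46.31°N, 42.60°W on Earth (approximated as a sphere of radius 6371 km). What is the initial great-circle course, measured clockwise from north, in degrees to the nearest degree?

Δλ = 36.100° = 0.6301 rad.
y = sin Δλ · cos φ₂ = (0.5892)(0.6908) = 0.4070
x = cos φ₁ sin φ₂ − sin φ₁ cos φ₂ cos Δλ = (0.4917)(0.7231) − (-0.8708)(0.6908)(0.8080) = 0.8415
θ = atan2(y, x) = 25.81°, so the bearing is 26°.

26°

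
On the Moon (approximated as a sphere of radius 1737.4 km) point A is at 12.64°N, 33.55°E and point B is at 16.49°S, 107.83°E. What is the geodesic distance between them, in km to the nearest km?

2395 km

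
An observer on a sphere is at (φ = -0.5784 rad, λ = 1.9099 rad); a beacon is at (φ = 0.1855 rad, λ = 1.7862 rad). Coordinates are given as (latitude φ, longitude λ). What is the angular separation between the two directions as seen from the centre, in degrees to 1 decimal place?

Let φ₁ = -0.5784 rad, φ₂ = 0.1855 rad, and Δλ = -0.1237 rad.
cos c = sin φ₁ sin φ₂ + cos φ₁ cos φ₂ cos Δλ = (-0.5467)(0.1844) + (0.8373)(0.9828)(0.9924) = 0.71586,
so c = arccos(0.71586) = 0.77295 rad.
So the angular separation is 44.3°.

44.3°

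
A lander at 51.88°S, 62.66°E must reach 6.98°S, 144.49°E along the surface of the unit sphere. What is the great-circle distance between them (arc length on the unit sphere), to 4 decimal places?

Let φ₁ = -0.9055 rad, φ₂ = -0.1218 rad, and Δλ = 1.4282 rad.
cos c = sin φ₁ sin φ₂ + cos φ₁ cos φ₂ cos Δλ = (-0.7867)(-0.1215) + (0.6173)(0.9926)(0.1421) = 0.18268,
so c = arccos(0.18268) = 1.38708 rad.
On the unit sphere the arc length equals the central angle: 1.3871.

1.3871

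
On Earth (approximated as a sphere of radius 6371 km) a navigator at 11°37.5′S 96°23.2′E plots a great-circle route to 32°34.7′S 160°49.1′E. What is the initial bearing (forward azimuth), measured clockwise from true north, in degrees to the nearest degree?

121°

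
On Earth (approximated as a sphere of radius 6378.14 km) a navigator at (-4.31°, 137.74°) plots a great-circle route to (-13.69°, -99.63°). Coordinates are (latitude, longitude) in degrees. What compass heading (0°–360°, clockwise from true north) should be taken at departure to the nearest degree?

109°

With φ₁ = -0.0752, φ₂ = -0.2389, Δλ = 2.1403 rad, the forward-azimuth formula gives
θ = atan2( sin Δλ cos φ₂ , cos φ₁ sin φ₂ − sin φ₁ cos φ₂ cos Δλ ) = atan2(0.8182, -0.2754) = 108.60°.
So the initial bearing is 109°.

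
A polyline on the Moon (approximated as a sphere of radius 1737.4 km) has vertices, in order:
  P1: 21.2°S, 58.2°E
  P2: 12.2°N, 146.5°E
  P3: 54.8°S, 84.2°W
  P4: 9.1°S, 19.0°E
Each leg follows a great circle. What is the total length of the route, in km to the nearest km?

9244 km

Leg P1→P2: central angle 1.6202 rad, distance 2814.9 km.
Leg P2→P3: central angle 2.1289 rad, distance 3698.7 km.
Leg P3→P4: central angle 1.5715 rad, distance 2730.4 km.
Total: 2814.9 + 3698.7 + 2730.4 ≈ 9244 km.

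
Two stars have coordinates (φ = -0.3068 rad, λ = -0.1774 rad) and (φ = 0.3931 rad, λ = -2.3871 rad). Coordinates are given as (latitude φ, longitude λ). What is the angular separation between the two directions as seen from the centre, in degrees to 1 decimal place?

129.9°

With latitudes φ₁ = -17.578°, φ₂ = 22.523° and longitude difference Δλ = -126.606°:
Haversine: a = sin²(Δφ/2) + cos φ₁ cos φ₂ sin²(Δλ/2) = 0.1175 + (0.9533)(0.9237)(0.7982) = 0.82040.
Central angle c = 2·arcsin(√a) = 2.26633 rad.
So the angular separation is 129.9°.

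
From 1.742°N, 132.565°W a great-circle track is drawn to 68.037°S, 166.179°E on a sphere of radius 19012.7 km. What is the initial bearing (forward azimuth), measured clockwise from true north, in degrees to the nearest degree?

199°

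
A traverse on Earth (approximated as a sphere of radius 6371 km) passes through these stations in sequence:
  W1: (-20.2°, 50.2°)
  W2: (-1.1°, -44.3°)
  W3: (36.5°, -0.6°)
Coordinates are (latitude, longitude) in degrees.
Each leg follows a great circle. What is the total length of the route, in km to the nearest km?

Leg W1→W2: central angle 1.6378 rad, distance 10434.7 km.
Leg W2→W3: central angle 0.9647 rad, distance 6146.3 km.
Total: 10434.7 + 6146.3 ≈ 16581 km.

16581 km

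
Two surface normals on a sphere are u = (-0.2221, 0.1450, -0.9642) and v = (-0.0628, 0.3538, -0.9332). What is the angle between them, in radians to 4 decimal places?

u·v = 0.9650; |u| = 1.0000, |v| = 1.0000.
cos θ = (u·v)/(|u||v|) = 0.9650, so θ = 0.2652 rad.

0.2652 rad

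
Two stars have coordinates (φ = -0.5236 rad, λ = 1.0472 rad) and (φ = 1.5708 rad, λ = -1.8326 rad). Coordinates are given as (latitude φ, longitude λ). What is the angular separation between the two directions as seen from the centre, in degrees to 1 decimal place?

In radians: φ₁ = -0.5236, φ₂ = 1.5708, Δλ = -165.000° = -2.8798 rad.
Haversine: a = sin²(Δφ/2) + cos φ₁ cos φ₂ sin²(Δλ/2) = 0.7500 + (0.8660)(-0.0000)(0.9830) = 0.75000.
Central angle c = 2·arcsin(√a) = 2.09439 rad.
So the angular separation is 120.0°.

120.0°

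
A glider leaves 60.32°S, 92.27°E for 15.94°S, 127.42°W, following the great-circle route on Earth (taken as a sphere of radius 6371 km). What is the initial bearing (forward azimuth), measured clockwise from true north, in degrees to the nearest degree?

142°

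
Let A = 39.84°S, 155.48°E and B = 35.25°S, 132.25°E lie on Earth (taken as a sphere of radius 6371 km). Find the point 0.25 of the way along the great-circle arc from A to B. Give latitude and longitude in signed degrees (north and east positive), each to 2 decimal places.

-39.13°, 149.42°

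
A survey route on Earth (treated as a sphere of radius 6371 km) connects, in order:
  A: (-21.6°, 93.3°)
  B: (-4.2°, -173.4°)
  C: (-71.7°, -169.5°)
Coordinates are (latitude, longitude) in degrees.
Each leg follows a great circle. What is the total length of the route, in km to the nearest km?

Leg A→B: central angle 1.5972 rad, distance 10175.9 km.
Leg B→C: central angle 1.1789 rad, distance 7510.7 km.
Total: 10175.9 + 7510.7 ≈ 17687 km.

17687 km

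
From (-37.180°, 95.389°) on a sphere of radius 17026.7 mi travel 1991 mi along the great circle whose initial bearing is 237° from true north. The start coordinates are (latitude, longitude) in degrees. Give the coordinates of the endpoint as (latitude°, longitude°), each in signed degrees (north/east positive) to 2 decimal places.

Angular distance δ = d/R = 1991/17026.7 = 0.11693 rad; initial bearing θ = 4.1364 rad.
sin φ₂ = sin φ₁ cos δ + cos φ₁ sin δ cos θ = (-0.6043)(0.9932) + (0.7967)(0.1167)(-0.5446) = -0.6508, so φ₂ = -40.60°.
Δλ = atan2(sin θ sin δ cos φ₁, cos δ − sin φ₁ sin φ₂) = atan2(-0.0780, 0.5999) = -7.405°.
λ₂ = 95.389° − 7.405° = 87.98°.

-40.60°, 87.98°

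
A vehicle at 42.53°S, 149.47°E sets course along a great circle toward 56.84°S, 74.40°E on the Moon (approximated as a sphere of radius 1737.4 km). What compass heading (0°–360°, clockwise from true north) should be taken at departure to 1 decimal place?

225.4°

Δλ = -75.070° = -1.3102 rad.
y = sin Δλ · cos φ₂ = (-0.9662)(0.5470) = -0.5285
x = cos φ₁ sin φ₂ − sin φ₁ cos φ₂ cos Δλ = (0.7369)(-0.8371) − (-0.6760)(0.5470)(0.2576) = -0.5217
θ = atan2(y, x) = -134.63°; adding 360° gives 225.4°.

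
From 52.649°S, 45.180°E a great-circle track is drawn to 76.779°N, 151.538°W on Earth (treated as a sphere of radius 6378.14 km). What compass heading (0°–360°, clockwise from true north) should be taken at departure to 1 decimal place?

With φ₁ = -0.9189, φ₂ = 1.3400, Δλ = 2.8498 rad, the forward-azimuth formula gives
θ = atan2( sin Δλ cos φ₂ , cos φ₁ sin φ₂ − sin φ₁ cos φ₂ cos Δλ ) = atan2(0.0658, 0.4165) = 8.98°.
So the initial bearing is 9.0°.

9.0°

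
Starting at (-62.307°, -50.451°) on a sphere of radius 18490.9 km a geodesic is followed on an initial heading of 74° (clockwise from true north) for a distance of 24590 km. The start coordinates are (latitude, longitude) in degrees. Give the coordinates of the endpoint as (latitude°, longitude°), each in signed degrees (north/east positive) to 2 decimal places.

-4.99°, 19.11°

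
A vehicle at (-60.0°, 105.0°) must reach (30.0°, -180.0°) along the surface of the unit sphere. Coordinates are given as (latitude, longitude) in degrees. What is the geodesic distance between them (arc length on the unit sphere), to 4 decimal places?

In radians: φ₁ = -1.0472, φ₂ = 0.5236, Δλ = 75.000° = 1.3090 rad.
Haversine: a = sin²(Δφ/2) + cos φ₁ cos φ₂ sin²(Δλ/2) = 0.5000 + (0.5000)(0.8660)(0.3706) = 0.66047.
Central angle c = 2·arcsin(√a) = 1.89752 rad.
On the unit sphere the arc length equals the central angle: 1.8975.

1.8975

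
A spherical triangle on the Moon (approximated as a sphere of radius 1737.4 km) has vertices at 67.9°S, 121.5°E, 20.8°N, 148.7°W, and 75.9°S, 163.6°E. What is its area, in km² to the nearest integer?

856841 km²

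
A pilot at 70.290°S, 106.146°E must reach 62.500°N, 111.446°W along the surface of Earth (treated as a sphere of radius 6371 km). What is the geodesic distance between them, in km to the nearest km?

18172 km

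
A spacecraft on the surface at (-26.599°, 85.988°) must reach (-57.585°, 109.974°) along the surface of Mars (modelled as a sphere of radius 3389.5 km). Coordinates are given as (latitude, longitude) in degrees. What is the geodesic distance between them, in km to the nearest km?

With latitudes φ₁ = -26.599°, φ₂ = -57.585° and longitude difference Δλ = 23.986°:
Haversine: a = sin²(Δφ/2) + cos φ₁ cos φ₂ sin²(Δλ/2) = 0.0714 + (0.8942)(0.5360)(0.0432) = 0.09205.
Central angle c = 2·arcsin(√a) = 0.61651 rad.
Distance = R·c = 3389.5 × 0.6165 ≈ 2090 km.

2090 km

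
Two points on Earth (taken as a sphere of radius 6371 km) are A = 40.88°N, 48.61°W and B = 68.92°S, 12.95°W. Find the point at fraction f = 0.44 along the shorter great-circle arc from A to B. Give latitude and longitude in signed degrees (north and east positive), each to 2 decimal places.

The central angle between A and B is δ = 1.9711 rad.
With f = 0.44, the slerp weights are sin((1−f)δ)/sin δ = 0.9696 and sin(fδ)/sin δ = 0.8281.
Weighted sum of the unit vectors: (0.9696)·(0.4999,-0.5672,0.6545) + (0.8281)·(0.3505,-0.0806,-0.9331) = (0.7750, -0.6167, -0.1381).
Converting back: φ = atan2(z, √(x²+y²)) = -7.94°, λ = atan2(y, x) = -38.51°.

-7.94°, -38.51°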